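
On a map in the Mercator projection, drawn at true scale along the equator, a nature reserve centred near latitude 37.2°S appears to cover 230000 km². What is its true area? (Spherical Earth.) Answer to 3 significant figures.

For Mercator, h = k = sec φ (a conformal cylindrical projection has a single point scale, 1/cos φ).
Areal scale = k² = sec²φ = 1/cos²(37.2°) = 1/0.7965² = 1.576.
True area = apparent / (areal scale) = 230000 / 1.576 ≈ 146000 km².

146000 km²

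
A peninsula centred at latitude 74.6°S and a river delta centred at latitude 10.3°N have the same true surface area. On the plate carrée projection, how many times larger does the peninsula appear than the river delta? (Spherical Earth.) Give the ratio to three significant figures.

In the plate carrée (x = Rλ, y = Rφ), meridians are true-scale (h = 1) and parallels are stretched by k = sec φ.
Areal scale at 74.6°: h·k = 1.000 × 3.766 = 3.766.
Areal scale at 10.3°: h·k = 1.000 × 1.016 = 1.016.
Ratio = 3.766/1.016 ≈ 3.70.

3.70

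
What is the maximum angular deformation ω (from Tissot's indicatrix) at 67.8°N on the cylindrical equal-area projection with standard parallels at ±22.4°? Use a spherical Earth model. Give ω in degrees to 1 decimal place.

For cylindrical equal-area with standard parallel φ₀, h = cos φ / cos φ₀ and k = cos φ₀ / cos φ, so h·k = 1.
At 67.8°: h = 0.4087, k = 2.447; principal scales a = 2.447, b = 0.4087.
sin(ω/2) = (a − b)/(a + b) = 2.038/2.856 = 0.7138, so ω = 2 arcsin(0.7138) ≈ 91.1°.

91.1°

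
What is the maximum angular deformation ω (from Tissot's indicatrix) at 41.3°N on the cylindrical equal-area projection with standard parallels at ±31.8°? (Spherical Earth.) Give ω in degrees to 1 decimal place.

14.1°

Cylindrical equal-area (φ₀ = 31.8°): h = cos φ / cos 31.8° along meridians, k = cos 31.8° / cos φ along parallels; h·k = 1.
At 41.3°: h = 0.8840, k = 1.131; principal scales a = 1.131, b = 0.8840.
sin(ω/2) = (a − b)/(a + b) = 0.2473/2.015 = 0.1227, so ω = 2 arcsin(0.1227) ≈ 14.1°.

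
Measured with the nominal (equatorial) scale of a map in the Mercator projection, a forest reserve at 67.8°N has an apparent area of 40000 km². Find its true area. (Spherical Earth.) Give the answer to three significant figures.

For Mercator, h = k = sec φ (a conformal cylindrical projection has a single point scale, 1/cos φ).
Areal scale = k² = sec²φ = 1/cos²(67.8°) = 1/0.3778² = 7.005.
True area = apparent / (areal scale) = 40000 / 7.005 ≈ 5710 km².

5710 km²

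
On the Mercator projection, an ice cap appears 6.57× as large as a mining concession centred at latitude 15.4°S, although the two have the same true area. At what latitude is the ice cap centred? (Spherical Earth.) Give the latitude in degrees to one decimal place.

67.9°

On Mercator, (apparent₁)/(apparent₂) = sec²φ₁ / sec²φ₂ when true areas are equal.
cos²φ₂ / cos²φ₁ = 6.57  ⇒  cos φ₁ = cos 15.4° / √6.57 = 0.9641/2.563 = 0.3761.
φ₁ = arccos(0.3761) ≈ 67.9°.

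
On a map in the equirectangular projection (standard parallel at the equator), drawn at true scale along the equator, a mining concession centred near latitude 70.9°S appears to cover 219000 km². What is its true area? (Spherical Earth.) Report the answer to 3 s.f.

In the plate carrée (x = Rλ, y = Rφ), meridians are true-scale (h = 1) and parallels are stretched by k = sec φ.
Areal scale = h·k = 1 × sec φ; at 70.9°, h = 1.000, k = 3.056, so h·k = 3.056.
True area = apparent / (areal scale) = 219000 / 3.056 ≈ 71700 km².

71700 km²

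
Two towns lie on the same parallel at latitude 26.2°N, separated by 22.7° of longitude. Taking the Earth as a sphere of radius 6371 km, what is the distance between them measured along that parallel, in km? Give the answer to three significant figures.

2260 km

Arc length along a parallel = R cos φ · Δλ (with Δλ in radians).
= 6371 × cos 26.2° × (22.7° × π/180) = 6371 × 0.8973 × 0.3962 ≈ 2260 km.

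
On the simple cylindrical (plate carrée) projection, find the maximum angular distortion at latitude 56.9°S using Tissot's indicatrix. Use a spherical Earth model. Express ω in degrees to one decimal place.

In the plate carrée (x = Rλ, y = Rφ), meridians are true-scale (h = 1) and parallels are stretched by k = sec φ.
At 56.9°: h = 1.000, k = 1.831; principal scales a = 1.831, b = 1.000.
sin(ω/2) = (a − b)/(a + b) = 0.8312/2.831 = 0.2936, so ω = 2 arcsin(0.2936) ≈ 34.1°.

34.1°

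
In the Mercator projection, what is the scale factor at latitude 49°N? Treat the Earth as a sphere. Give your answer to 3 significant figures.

1.52

The Mercator projection is conformal; its linear scale factor is the same in every direction and equals sec φ = 1/cos φ.
k = 1/cos 49° = 1/0.6561 = 1.524.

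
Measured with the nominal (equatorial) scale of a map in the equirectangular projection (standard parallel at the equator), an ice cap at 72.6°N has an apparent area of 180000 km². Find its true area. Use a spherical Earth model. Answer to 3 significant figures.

In the plate carrée (x = Rλ, y = Rφ), meridians are true-scale (h = 1) and parallels are stretched by k = sec φ.
Areal scale = h·k = 1 × sec φ; at 72.6°, h = 1.000, k = 3.344, so h·k = 3.344.
True area = apparent / (areal scale) = 180000 / 3.344 ≈ 53800 km².

53800 km²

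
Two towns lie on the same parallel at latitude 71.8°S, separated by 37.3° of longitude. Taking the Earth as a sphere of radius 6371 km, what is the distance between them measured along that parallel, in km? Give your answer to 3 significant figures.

Arc length along a parallel = R cos φ · Δλ (with Δλ in radians).
= 6371 × cos 71.8° × (37.3° × π/180) = 6371 × 0.3123 × 0.6510 ≈ 1300 km.

1300 km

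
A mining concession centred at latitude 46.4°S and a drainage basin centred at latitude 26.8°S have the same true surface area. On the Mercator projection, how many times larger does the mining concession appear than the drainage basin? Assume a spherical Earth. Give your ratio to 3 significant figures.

Mercator is conformal with k = sec φ, so areal scale = k² = sec²φ.
At 46.4°: sec²(46.4°) = 1/0.6896² = 2.103.
At 26.8°: sec²(26.8°) = 1/0.8926² = 1.255.
Ratio = 2.103/1.255 = cos²(26.8°)/cos²(46.4°) ≈ 1.68.

1.68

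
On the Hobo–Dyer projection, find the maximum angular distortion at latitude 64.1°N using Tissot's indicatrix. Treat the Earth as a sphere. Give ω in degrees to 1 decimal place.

The Hobo–Dyer projection is cylindrical equal-area with φ₀ = 37.5°. A cylindrical equal-area projection with standard parallel φ₀ has meridian scale h = cos φ / cos φ₀ and parallel scale k = cos φ₀ / cos φ (so areas are preserved, h·k = 1).
At 64.1°: h = 0.5506, k = 1.816; principal scales a = 1.816, b = 0.5506.
sin(ω/2) = (a − b)/(a + b) = 1.266/2.367 = 0.5348, so ω = 2 arcsin(0.5348) ≈ 64.7°.

64.7°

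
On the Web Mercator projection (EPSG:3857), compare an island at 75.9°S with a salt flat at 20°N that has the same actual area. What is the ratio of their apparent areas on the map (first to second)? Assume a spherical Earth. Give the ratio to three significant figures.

Mercator areal scale is sec²φ.
At 75.9°: sec²(75.9°) = 1/0.2436² = 16.85.
At 20°: sec²(20°) = 1/0.9397² = 1.132.
Ratio = 16.85/1.132 = cos²(20°)/cos²(75.9°) ≈ 14.9.

14.9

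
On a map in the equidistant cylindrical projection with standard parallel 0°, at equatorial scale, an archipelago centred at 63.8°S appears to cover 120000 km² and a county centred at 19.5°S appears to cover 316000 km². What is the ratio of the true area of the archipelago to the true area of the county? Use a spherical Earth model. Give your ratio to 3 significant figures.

0.178

Plate carrée has h = 1 and k = sec φ, giving areal scale sec φ; true area = (apparent area) · cos φ.
True area of archipelago: 120000 × cos(63.8°) = 120000 × 0.4415 = 52980 km².
True area of county: 316000 × cos(19.5°) = 316000 × 0.9426 = 297900 km².
Ratio = 52980 / 297900 ≈ 0.178.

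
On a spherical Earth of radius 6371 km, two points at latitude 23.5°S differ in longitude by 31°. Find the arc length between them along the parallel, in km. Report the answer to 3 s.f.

Arc length along a parallel = R cos φ · Δλ (with Δλ in radians).
= 6371 × cos 23.5° × (31° × π/180) = 6371 × 0.9171 × 0.5411 ≈ 3160 km.

3160 km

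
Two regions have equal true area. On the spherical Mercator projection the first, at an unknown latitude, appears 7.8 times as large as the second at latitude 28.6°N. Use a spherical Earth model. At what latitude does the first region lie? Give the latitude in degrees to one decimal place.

71.7°

For equal true areas on Mercator, apparent areas scale as sec²φ, so the ratio is cos²φ₂ / cos²φ₁.
cos²φ₂ / cos²φ₁ = 7.8  ⇒  cos φ₁ = cos 28.6° / √7.8 = 0.8780/2.793 = 0.3144.
φ₁ = arccos(0.3144) ≈ 71.7°.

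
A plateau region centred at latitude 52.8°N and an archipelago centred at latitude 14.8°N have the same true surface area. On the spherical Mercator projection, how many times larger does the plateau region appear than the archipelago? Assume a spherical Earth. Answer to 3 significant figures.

2.56

Mercator areal scale is sec²φ.
At 52.8°: sec²(52.8°) = 1/0.6046² = 2.736.
At 14.8°: sec²(14.8°) = 1/0.9668² = 1.070.
Ratio = 2.736/1.070 = cos²(14.8°)/cos²(52.8°) ≈ 2.56.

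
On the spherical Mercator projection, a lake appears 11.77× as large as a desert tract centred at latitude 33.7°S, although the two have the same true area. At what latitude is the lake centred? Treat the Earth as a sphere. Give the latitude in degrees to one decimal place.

76.0°

Mercator areal scale is sec²φ, so apparent-area ratio = sec²φ₁ / sec²φ₂ = cos²φ₂ / cos²φ₁.
cos²φ₂ / cos²φ₁ = 11.77  ⇒  cos φ₁ = cos 33.7° / √11.77 = 0.8320/3.431 = 0.2425.
φ₁ = arccos(0.2425) ≈ 76.0°.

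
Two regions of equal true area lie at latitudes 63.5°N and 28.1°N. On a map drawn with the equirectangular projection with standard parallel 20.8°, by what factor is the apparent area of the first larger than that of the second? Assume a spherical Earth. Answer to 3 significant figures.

In the equirectangular projection with standard parallel φ₀ = 20.8° (x = Rλ cos φ₀, y = Rφ), meridians are true-scale (h = 1) and the parallel scale is k = cos φ₀ / cos φ.
Areal scale at 63.5°: h·k = 1.000 × 2.095 = 2.095.
Areal scale at 28.1°: h·k = 1.000 × 1.060 = 1.060.
Ratio = 2.095/1.060 ≈ 1.98.

1.98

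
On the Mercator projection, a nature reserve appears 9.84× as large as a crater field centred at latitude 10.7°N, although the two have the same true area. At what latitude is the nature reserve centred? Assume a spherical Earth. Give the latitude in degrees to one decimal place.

71.7°

On Mercator, (apparent₁)/(apparent₂) = sec²φ₁ / sec²φ₂ when true areas are equal.
cos²φ₂ / cos²φ₁ = 9.84  ⇒  cos φ₁ = cos 10.7° / √9.84 = 0.9826/3.137 = 0.3132.
φ₁ = arccos(0.3132) ≈ 71.7°.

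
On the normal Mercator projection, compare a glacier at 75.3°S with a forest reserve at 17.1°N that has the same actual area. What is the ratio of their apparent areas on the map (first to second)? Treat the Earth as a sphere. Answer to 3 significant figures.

Mercator areal scale is sec²φ.
At 75.3°: sec²(75.3°) = 1/0.2538² = 15.53.
At 17.1°: sec²(17.1°) = 1/0.9558² = 1.095.
Ratio = 15.53/1.095 = cos²(17.1°)/cos²(75.3°) ≈ 14.2.

14.2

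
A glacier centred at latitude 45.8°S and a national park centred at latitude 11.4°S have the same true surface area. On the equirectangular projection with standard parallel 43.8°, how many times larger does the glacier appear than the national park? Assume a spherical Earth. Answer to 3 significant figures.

In the equirectangular projection with standard parallel φ₀ = 43.8° (x = Rλ cos φ₀, y = Rφ), meridians are true-scale (h = 1) and the parallel scale is k = cos φ₀ / cos φ.
Areal scale at 45.8°: h·k = 1.000 × 1.035 = 1.035.
Areal scale at 11.4°: h·k = 1.000 × 0.7363 = 0.7363.
Ratio = 1.035/0.7363 ≈ 1.41.

1.41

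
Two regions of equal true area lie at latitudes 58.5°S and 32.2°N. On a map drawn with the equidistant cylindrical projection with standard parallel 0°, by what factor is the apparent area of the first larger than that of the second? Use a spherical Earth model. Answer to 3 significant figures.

1.62

For the equirectangular projection with φ₀ = 0 (plate carrée), h = 1 along meridians and k = sec φ along parallels.
Areal scale at 58.5°: h·k = 1.000 × 1.914 = 1.914.
Areal scale at 32.2°: h·k = 1.000 × 1.182 = 1.182.
Ratio = 1.914/1.182 ≈ 1.62.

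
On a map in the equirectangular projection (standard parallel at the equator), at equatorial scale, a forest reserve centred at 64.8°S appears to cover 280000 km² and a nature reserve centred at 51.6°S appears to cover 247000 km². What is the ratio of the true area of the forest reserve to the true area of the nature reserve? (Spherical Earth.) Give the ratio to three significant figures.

0.777

Plate carrée has h = 1 and k = sec φ, giving areal scale sec φ; true area = (apparent area) · cos φ.
True area of forest reserve: 280000 × cos(64.8°) = 280000 × 0.4258 = 119200 km².
True area of nature reserve: 247000 × cos(51.6°) = 247000 × 0.6211 = 153400 km².
Ratio = 119200 / 153400 ≈ 0.777.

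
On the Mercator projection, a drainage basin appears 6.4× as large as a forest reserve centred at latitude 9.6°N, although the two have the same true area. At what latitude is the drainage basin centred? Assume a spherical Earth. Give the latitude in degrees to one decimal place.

67.1°

For equal true areas on Mercator, apparent areas scale as sec²φ, so the ratio is cos²φ₂ / cos²φ₁.
cos²φ₂ / cos²φ₁ = 6.4  ⇒  cos φ₁ = cos 9.6° / √6.4 = 0.9860/2.530 = 0.3897.
φ₁ = arccos(0.3897) ≈ 67.1°.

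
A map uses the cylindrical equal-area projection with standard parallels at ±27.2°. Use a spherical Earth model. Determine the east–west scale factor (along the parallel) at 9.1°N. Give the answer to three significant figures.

0.901

For cylindrical equal-area with standard parallel φ₀, h = cos φ / cos φ₀ and k = cos φ₀ / cos φ, so h·k = 1.
k = cos 27.2° / cos 9.1° = 0.8894/0.9874 = 0.9008.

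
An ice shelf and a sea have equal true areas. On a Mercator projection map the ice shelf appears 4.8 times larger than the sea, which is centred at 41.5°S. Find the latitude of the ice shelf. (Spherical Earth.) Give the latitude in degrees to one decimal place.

70.0°

Mercator areal scale is sec²φ, so apparent-area ratio = sec²φ₁ / sec²φ₂ = cos²φ₂ / cos²φ₁.
cos²φ₂ / cos²φ₁ = 4.8  ⇒  cos φ₁ = cos 41.5° / √4.8 = 0.7490/2.191 = 0.3418.
φ₁ = arccos(0.3418) ≈ 70.0°.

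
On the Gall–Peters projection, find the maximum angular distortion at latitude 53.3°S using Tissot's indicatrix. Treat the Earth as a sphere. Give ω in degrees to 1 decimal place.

19.2°

The Gall–Peters projection is cylindrical equal-area with φ₀ = 45°. Cylindrical equal-area (φ₀ = 45°): h = cos φ / cos 45° along meridians, k = cos 45° / cos φ along parallels; h·k = 1.
At 53.3°: h = 0.8452, k = 1.183; principal scales a = 1.183, b = 0.8452.
sin(ω/2) = (a − b)/(a + b) = 0.3380/2.028 = 0.1666, so ω = 2 arcsin(0.1666) ≈ 19.2°.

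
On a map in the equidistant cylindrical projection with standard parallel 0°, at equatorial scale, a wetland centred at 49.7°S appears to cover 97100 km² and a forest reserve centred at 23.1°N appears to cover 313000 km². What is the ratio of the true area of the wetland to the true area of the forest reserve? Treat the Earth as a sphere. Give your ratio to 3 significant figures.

Plate carrée has h = 1 and k = sec φ, giving areal scale sec φ; true area = (apparent area) · cos φ.
True area of wetland: 97100 × cos(49.7°) = 97100 × 0.6468 = 62800 km².
True area of forest reserve: 313000 × cos(23.1°) = 313000 × 0.9198 = 287900 km².
Ratio = 62800 / 287900 ≈ 0.218.

0.218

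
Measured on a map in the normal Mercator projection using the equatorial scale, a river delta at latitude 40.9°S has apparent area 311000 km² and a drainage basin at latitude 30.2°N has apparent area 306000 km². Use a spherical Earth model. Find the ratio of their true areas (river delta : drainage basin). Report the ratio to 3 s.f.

On Mercator the areal scale is sec²φ, so true area = apparent × cos²φ.
True area of river delta: 311000 × cos²(40.9°) = 311000 × 0.5713 = 177700 km².
True area of drainage basin: 306000 × cos²(30.2°) = 306000 × 0.7470 = 228600 km².
Ratio = 177700 / 228600 ≈ 0.777.

0.777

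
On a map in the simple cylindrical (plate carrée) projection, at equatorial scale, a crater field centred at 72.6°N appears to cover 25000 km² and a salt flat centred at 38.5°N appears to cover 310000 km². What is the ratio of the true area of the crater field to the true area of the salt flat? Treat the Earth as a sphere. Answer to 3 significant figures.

Plate carrée has h = 1 and k = sec φ, giving areal scale sec φ; true area = (apparent area) · cos φ.
True area of crater field: 25000 × cos(72.6°) = 25000 × 0.2990 = 7476 km².
True area of salt flat: 310000 × cos(38.5°) = 310000 × 0.7826 = 242600 km².
Ratio = 7476 / 242600 ≈ 0.0308.

0.0308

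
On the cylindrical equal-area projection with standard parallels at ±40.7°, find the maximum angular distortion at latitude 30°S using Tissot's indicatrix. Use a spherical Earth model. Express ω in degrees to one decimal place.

A cylindrical equal-area projection with standard parallel φ₀ has meridian scale h = cos φ / cos φ₀ and parallel scale k = cos φ₀ / cos φ (so areas are preserved, h·k = 1).
At 30°: h = 1.142, k = 0.8754; principal scales a = 1.142, b = 0.8754.
sin(ω/2) = (a − b)/(a + b) = 0.2669/2.018 = 0.1323, so ω = 2 arcsin(0.1323) ≈ 15.2°.

15.2°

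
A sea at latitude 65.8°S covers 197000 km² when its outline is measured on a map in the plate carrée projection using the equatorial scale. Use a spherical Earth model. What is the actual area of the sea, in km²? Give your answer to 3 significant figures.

80800 km²

In the plate carrée (x = Rλ, y = Rφ), meridians are true-scale (h = 1) and parallels are stretched by k = sec φ.
Areal scale = h·k = 1 × sec φ; at 65.8°, h = 1.000, k = 2.439, so h·k = 2.439.
True area = apparent / (areal scale) = 197000 / 2.439 ≈ 80800 km².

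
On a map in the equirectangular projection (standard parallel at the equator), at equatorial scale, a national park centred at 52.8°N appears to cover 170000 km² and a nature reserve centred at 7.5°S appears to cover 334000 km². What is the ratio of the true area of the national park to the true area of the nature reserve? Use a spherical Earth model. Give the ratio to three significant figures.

0.310

Plate carrée has h = 1 and k = sec φ, giving areal scale sec φ; true area = (apparent area) · cos φ.
True area of national park: 170000 × cos(52.8°) = 170000 × 0.6046 = 102800 km².
True area of nature reserve: 334000 × cos(7.5°) = 334000 × 0.9914 = 331100 km².
Ratio = 102800 / 331100 ≈ 0.310.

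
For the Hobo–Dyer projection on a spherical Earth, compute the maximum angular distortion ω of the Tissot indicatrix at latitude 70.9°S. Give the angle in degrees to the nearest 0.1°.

90.3°

The Hobo–Dyer projection is cylindrical equal-area with φ₀ = 37.5°. A cylindrical equal-area projection with standard parallel φ₀ has meridian scale h = cos φ / cos φ₀ and parallel scale k = cos φ₀ / cos φ (so areas are preserved, h·k = 1).
At 70.9°: h = 0.4124, k = 2.425; principal scales a = 2.425, b = 0.4124.
sin(ω/2) = (a − b)/(a + b) = 2.012/2.837 = 0.7092, so ω = 2 arcsin(0.7092) ≈ 90.3°.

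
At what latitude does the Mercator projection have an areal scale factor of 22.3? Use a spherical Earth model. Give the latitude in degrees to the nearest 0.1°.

77.8°

Mercator areal scale is sec²φ.
sec²φ = 22.3  ⇒  cos²φ = 0.04484  ⇒  cos φ = 0.2118.
φ = arccos(0.2118) ≈ 77.8°.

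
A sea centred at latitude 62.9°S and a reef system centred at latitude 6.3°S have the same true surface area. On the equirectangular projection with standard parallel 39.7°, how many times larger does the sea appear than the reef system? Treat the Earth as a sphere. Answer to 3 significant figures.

2.18

With standard parallel φ₀ = 39.7°, the equirectangular projection gives x = Rλ cos φ₀, y = Rφ, so h = 1 and k = cos 39.7° / cos φ.
Areal scale at 62.9°: h·k = 1.000 × 1.689 = 1.689.
Areal scale at 6.3°: h·k = 1.000 × 0.7741 = 0.7741.
Ratio = 1.689/0.7741 ≈ 2.18.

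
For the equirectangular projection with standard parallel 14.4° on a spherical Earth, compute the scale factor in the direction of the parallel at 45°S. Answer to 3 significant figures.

With standard parallel φ₀ = 14.4°, the equirectangular projection gives x = Rλ cos φ₀, y = Rφ, so h = 1 and k = cos 14.4° / cos φ.
k = cos 14.4° / cos 45° = 0.9686/0.7071 = 1.370.

1.37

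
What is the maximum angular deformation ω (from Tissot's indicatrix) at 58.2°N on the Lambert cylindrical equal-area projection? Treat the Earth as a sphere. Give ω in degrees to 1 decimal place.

The Lambert cylindrical equal-area projection is the cylindrical equal-area projection with its standard parallel at the equator (φ₀ = 0). A cylindrical equal-area projection with standard parallel φ₀ has meridian scale h = cos φ / cos φ₀ and parallel scale k = cos φ₀ / cos φ (so areas are preserved, h·k = 1).
At 58.2°: h = 0.5270, k = 1.898; principal scales a = 1.898, b = 0.5270.
sin(ω/2) = (a − b)/(a + b) = 1.371/2.425 = 0.5653, so ω = 2 arcsin(0.5653) ≈ 68.9°.

68.9°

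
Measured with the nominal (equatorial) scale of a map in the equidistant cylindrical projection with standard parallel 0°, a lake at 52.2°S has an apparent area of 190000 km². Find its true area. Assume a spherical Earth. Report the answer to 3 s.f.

In the plate carrée (x = Rλ, y = Rφ), meridians are true-scale (h = 1) and parallels are stretched by k = sec φ.
Areal scale = h·k = 1 × sec φ; at 52.2°, h = 1.000, k = 1.632, so h·k = 1.632.
True area = apparent / (areal scale) = 190000 / 1.632 ≈ 116000 km².

116000 km²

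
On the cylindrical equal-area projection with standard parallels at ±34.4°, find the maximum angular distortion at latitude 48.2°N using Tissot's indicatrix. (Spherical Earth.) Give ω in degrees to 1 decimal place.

24.3°

Cylindrical equal-area (φ₀ = 34.4°): h = cos φ / cos 34.4° along meridians, k = cos 34.4° / cos φ along parallels; h·k = 1.
At 48.2°: h = 0.8078, k = 1.238; principal scales a = 1.238, b = 0.8078.
sin(ω/2) = (a − b)/(a + b) = 0.4301/2.046 = 0.2102, so ω = 2 arcsin(0.2102) ≈ 24.3°.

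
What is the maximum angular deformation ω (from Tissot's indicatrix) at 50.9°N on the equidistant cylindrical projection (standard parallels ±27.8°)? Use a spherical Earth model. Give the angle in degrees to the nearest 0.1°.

In the equirectangular projection with standard parallel φ₀ = 27.8° (x = Rλ cos φ₀, y = Rφ), meridians are true-scale (h = 1) and the parallel scale is k = cos φ₀ / cos φ.
At 50.9°: h = 1.000, k = 1.403; principal scales a = 1.403, b = 1.000.
sin(ω/2) = (a − b)/(a + b) = 0.4026/2.403 = 0.1676, so ω = 2 arcsin(0.1676) ≈ 19.3°.

19.3°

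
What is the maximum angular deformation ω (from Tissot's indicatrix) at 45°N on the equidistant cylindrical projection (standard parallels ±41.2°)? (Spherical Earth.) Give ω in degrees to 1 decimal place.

In the equirectangular projection with standard parallel φ₀ = 41.2° (x = Rλ cos φ₀, y = Rφ), meridians are true-scale (h = 1) and the parallel scale is k = cos φ₀ / cos φ.
At 45°: h = 1.000, k = 1.064; principal scales a = 1.064, b = 1.000.
sin(ω/2) = (a − b)/(a + b) = 0.06408/2.064 = 0.03104, so ω = 2 arcsin(0.03104) ≈ 3.6°.

3.6°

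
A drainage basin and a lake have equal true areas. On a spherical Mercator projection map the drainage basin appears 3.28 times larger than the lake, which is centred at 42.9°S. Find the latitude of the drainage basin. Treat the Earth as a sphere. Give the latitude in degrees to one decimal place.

66.1°

Mercator areal scale is sec²φ, so apparent-area ratio = sec²φ₁ / sec²φ₂ = cos²φ₂ / cos²φ₁.
cos²φ₂ / cos²φ₁ = 3.28  ⇒  cos φ₁ = cos 42.9° / √3.28 = 0.7325/1.811 = 0.4045.
φ₁ = arccos(0.4045) ≈ 66.1°.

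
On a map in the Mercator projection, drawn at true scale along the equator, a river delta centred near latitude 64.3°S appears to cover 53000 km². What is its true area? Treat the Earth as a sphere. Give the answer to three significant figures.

For Mercator, h = k = sec φ (a conformal cylindrical projection has a single point scale, 1/cos φ).
Areal scale = k² = sec²φ = 1/cos²(64.3°) = 1/0.4337² = 5.317.
True area = apparent / (areal scale) = 53000 / 5.317 ≈ 9970 km².

9970 km²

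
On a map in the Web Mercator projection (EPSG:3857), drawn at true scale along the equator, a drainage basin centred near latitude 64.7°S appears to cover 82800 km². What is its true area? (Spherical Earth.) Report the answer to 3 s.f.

15100 km²

The Mercator projection is conformal; its linear scale factor is the same in every direction and equals sec φ = 1/cos φ.
Areal scale = k² = sec²φ = 1/cos²(64.7°) = 1/0.4274² = 5.475.
True area = apparent / (areal scale) = 82800 / 5.475 ≈ 15100 km².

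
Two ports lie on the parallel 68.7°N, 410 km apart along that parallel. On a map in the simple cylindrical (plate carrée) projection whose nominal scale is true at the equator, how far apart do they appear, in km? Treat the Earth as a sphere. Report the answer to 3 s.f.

In the plate carrée (x = Rλ, y = Rφ), meridians are true-scale (h = 1) and parallels are stretched by k = sec φ.
Along the parallel, k = sec 68.7° = 1/0.3633 = 2.753.
Map distance = 410 × 2.753 ≈ 1130 km.

1130 km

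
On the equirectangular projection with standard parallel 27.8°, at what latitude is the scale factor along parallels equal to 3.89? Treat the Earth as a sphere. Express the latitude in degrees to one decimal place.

76.9°

With standard parallel φ₀ = 27.8°, the equirectangular projection gives x = Rλ cos φ₀, y = Rφ, so h = 1 and k = cos 27.8° / cos φ.
k = cos φ₀ / cos φ = 3.89  ⇒  cos φ = cos 27.8° / 3.89 = 0.2274.
φ = arccos(0.2274) ≈ 76.9°.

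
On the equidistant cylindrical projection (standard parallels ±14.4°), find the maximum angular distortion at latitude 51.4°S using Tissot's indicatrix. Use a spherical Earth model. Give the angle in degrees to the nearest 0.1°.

The equidistant cylindrical projection with φ₀ = 14.4° has h = 1 (meridians true) and k = cos φ₀ / cos φ along parallels.
At 51.4°: h = 1.000, k = 1.553; principal scales a = 1.553, b = 1.000.
sin(ω/2) = (a − b)/(a + b) = 0.5525/2.553 = 0.2165, so ω = 2 arcsin(0.2165) ≈ 25.0°.

25.0°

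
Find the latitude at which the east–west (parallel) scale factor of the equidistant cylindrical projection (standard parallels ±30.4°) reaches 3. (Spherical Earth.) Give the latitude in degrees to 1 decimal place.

73.3°

The equidistant cylindrical projection with φ₀ = 30.4° has h = 1 (meridians true) and k = cos φ₀ / cos φ along parallels.
k = cos φ₀ / cos φ = 3  ⇒  cos φ = cos 30.4° / 3 = 0.2875.
φ = arccos(0.2875) ≈ 73.3°.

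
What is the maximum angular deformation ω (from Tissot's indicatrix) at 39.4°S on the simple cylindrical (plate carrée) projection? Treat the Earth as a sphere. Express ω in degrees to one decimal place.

In the plate carrée (x = Rλ, y = Rφ), meridians are true-scale (h = 1) and parallels are stretched by k = sec φ.
At 39.4°: h = 1.000, k = 1.294; principal scales a = 1.294, b = 1.000.
sin(ω/2) = (a − b)/(a + b) = 0.2941/2.294 = 0.1282, so ω = 2 arcsin(0.1282) ≈ 14.7°.

14.7°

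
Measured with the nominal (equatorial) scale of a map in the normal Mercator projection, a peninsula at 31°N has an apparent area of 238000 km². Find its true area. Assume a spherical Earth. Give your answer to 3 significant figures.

175000 km²

For Mercator, h = k = sec φ (a conformal cylindrical projection has a single point scale, 1/cos φ).
Areal scale = k² = sec²φ = 1/cos²(31°) = 1/0.8572² = 1.361.
True area = apparent / (areal scale) = 238000 / 1.361 ≈ 175000 km².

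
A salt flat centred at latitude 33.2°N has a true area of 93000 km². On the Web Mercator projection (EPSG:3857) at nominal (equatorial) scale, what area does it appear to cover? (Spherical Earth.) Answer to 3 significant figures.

133000 km²

Mercator is conformal, so the point scale is isotropic: h = k = sec φ = 1/cos φ.
Areal scale = k² = sec²φ = 1/cos²(33.2°) = 1/0.8368² = 1.428.
Apparent area = 93000 × 1.428 ≈ 133000 km².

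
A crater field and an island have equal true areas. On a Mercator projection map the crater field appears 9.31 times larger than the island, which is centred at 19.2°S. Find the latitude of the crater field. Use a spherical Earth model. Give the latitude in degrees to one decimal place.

72.0°

On Mercator, (apparent₁)/(apparent₂) = sec²φ₁ / sec²φ₂ when true areas are equal.
cos²φ₂ / cos²φ₁ = 9.31  ⇒  cos φ₁ = cos 19.2° / √9.31 = 0.9444/3.051 = 0.3095.
φ₁ = arccos(0.3095) ≈ 72.0°.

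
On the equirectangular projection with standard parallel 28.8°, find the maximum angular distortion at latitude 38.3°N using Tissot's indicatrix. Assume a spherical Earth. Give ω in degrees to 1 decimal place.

6.3°

With standard parallel φ₀ = 28.8°, the equirectangular projection gives x = Rλ cos φ₀, y = Rφ, so h = 1 and k = cos 28.8° / cos φ.
At 38.3°: h = 1.000, k = 1.117; principal scales a = 1.117, b = 1.000.
sin(ω/2) = (a − b)/(a + b) = 0.1166/2.117 = 0.05510, so ω = 2 arcsin(0.05510) ≈ 6.3°.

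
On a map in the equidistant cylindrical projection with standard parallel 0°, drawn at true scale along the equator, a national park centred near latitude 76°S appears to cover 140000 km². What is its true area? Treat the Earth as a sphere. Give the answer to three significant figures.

Plate carrée maps x = Rλ, y = Rφ. The meridian scale is h = 1 and the parallel scale is k = 1/cos φ = sec φ.
Areal scale = h·k = 1 × sec φ; at 76°, h = 1.000, k = 4.134, so h·k = 4.134.
True area = apparent / (areal scale) = 140000 / 4.134 ≈ 33900 km².

33900 km²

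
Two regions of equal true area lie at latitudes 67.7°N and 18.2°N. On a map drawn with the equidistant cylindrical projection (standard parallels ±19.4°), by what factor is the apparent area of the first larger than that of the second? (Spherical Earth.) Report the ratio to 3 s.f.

With standard parallel φ₀ = 19.4°, the equirectangular projection gives x = Rλ cos φ₀, y = Rφ, so h = 1 and k = cos 19.4° / cos φ.
Areal scale at 67.7°: h·k = 1.000 × 2.486 = 2.486.
Areal scale at 18.2°: h·k = 1.000 × 0.9929 = 0.9929.
Ratio = 2.486/0.9929 ≈ 2.50.

2.50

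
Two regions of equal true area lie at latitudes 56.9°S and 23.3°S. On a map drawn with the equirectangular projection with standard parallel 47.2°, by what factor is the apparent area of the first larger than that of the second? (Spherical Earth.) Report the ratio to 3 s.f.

1.68

In the equirectangular projection with standard parallel φ₀ = 47.2° (x = Rλ cos φ₀, y = Rφ), meridians are true-scale (h = 1) and the parallel scale is k = cos φ₀ / cos φ.
Areal scale at 56.9°: h·k = 1.000 × 1.244 = 1.244.
Areal scale at 23.3°: h·k = 1.000 × 0.7398 = 0.7398.
Ratio = 1.244/0.7398 ≈ 1.68.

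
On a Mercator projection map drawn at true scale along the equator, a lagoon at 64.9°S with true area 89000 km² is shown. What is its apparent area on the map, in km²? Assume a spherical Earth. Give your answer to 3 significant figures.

495000 km²

For Mercator, h = k = sec φ (a conformal cylindrical projection has a single point scale, 1/cos φ).
Areal scale = k² = sec²φ = 1/cos²(64.9°) = 1/0.4242² = 5.557.
Apparent area = 89000 × 5.557 ≈ 495000 km².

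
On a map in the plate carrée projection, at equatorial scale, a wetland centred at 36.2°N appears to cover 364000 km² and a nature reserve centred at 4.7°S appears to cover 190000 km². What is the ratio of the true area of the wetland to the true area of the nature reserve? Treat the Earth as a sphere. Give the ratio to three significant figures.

1.55

On the plate carrée, areal scale = h·k = 1 × sec φ, so true area = apparent × cos φ.
True area of wetland: 364000 × cos(36.2°) = 364000 × 0.8070 = 293700 km².
True area of nature reserve: 190000 × cos(4.7°) = 190000 × 0.9966 = 189400 km².
Ratio = 293700 / 189400 ≈ 1.55.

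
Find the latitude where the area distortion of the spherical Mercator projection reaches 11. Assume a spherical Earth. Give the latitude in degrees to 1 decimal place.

Mercator areal scale is sec²φ.
sec²φ = 11  ⇒  cos²φ = 0.09091  ⇒  cos φ = 0.3015.
φ = arccos(0.3015) ≈ 72.5°.

72.5°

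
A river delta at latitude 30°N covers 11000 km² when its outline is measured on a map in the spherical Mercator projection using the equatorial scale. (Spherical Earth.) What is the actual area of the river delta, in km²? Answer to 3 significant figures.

The Mercator projection is conformal; its linear scale factor is the same in every direction and equals sec φ = 1/cos φ.
Areal scale = k² = sec²φ = 1/cos²(30°) = 1/0.8660² = 1.333.
True area = apparent / (areal scale) = 11000 / 1.333 ≈ 8250 km².

8250 km²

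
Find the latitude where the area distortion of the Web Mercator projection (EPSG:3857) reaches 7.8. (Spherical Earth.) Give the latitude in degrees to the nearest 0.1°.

69.0°

Mercator areal scale is sec²φ.
sec²φ = 7.8  ⇒  cos²φ = 0.1282  ⇒  cos φ = 0.3581.
φ = arccos(0.3581) ≈ 69.0°.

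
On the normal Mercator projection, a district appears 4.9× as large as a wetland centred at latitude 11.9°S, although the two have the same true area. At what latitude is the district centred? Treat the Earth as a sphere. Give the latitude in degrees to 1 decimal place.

63.8°

For equal true areas on Mercator, apparent areas scale as sec²φ, so the ratio is cos²φ₂ / cos²φ₁.
cos²φ₂ / cos²φ₁ = 4.9  ⇒  cos φ₁ = cos 11.9° / √4.9 = 0.9785/2.214 = 0.4420.
φ₁ = arccos(0.4420) ≈ 63.8°.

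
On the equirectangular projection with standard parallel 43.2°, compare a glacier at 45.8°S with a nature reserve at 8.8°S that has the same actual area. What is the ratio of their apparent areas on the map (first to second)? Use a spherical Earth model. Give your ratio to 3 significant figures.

With standard parallel φ₀ = 43.2°, the equirectangular projection gives x = Rλ cos φ₀, y = Rφ, so h = 1 and k = cos 43.2° / cos φ.
Areal scale at 45.8°: h·k = 1.000 × 1.046 = 1.046.
Areal scale at 8.8°: h·k = 1.000 × 0.7377 = 0.7377.
Ratio = 1.046/0.7377 ≈ 1.42.

1.42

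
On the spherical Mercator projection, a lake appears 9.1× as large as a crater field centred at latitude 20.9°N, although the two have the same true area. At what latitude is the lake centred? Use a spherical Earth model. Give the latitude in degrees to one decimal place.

72.0°

Mercator areal scale is sec²φ, so apparent-area ratio = sec²φ₁ / sec²φ₂ = cos²φ₂ / cos²φ₁.
cos²φ₂ / cos²φ₁ = 9.1  ⇒  cos φ₁ = cos 20.9° / √9.1 = 0.9342/3.017 = 0.3097.
φ₁ = arccos(0.3097) ≈ 72.0°.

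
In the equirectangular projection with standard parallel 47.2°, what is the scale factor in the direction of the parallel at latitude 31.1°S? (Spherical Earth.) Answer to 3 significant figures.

The equidistant cylindrical projection with φ₀ = 47.2° has h = 1 (meridians true) and k = cos φ₀ / cos φ along parallels.
k = cos 47.2° / cos 31.1° = 0.6794/0.8563 = 0.7935.

0.793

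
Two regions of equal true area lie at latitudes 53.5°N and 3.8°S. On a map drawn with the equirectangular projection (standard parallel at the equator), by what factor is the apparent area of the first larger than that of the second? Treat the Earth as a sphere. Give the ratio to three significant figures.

In the plate carrée (x = Rλ, y = Rφ), meridians are true-scale (h = 1) and parallels are stretched by k = sec φ.
Areal scale at 53.5°: h·k = 1.000 × 1.681 = 1.681.
Areal scale at 3.8°: h·k = 1.000 × 1.002 = 1.002.
Ratio = 1.681/1.002 ≈ 1.68.

1.68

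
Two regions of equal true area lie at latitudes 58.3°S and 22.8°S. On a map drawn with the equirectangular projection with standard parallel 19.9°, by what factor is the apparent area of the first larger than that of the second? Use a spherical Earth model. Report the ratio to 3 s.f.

With standard parallel φ₀ = 19.9°, the equirectangular projection gives x = Rλ cos φ₀, y = Rφ, so h = 1 and k = cos 19.9° / cos φ.
Areal scale at 58.3°: h·k = 1.000 × 1.789 = 1.789.
Areal scale at 22.8°: h·k = 1.000 × 1.020 = 1.020.
Ratio = 1.789/1.020 ≈ 1.75.

1.75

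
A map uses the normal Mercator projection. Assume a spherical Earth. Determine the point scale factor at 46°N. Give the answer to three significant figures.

The Mercator projection is conformal; its linear scale factor is the same in every direction and equals sec φ = 1/cos φ.
k = 1/cos 46° = 1/0.6947 = 1.440.

1.44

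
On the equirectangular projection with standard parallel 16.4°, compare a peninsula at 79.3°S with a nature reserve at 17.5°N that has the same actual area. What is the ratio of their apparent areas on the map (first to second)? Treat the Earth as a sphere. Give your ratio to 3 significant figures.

5.14

The equidistant cylindrical projection with φ₀ = 16.4° has h = 1 (meridians true) and k = cos φ₀ / cos φ along parallels.
Areal scale at 79.3°: h·k = 1.000 × 5.167 = 5.167.
Areal scale at 17.5°: h·k = 1.000 × 1.006 = 1.006.
Ratio = 5.167/1.006 ≈ 5.14.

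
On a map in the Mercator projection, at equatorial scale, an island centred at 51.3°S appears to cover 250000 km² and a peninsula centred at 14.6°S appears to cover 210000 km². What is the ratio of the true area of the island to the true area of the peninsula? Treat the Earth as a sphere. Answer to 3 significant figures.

On Mercator the areal scale is sec²φ, so true area = apparent × cos²φ.
True area of island: 250000 × cos²(51.3°) = 250000 × 0.3909 = 97730 km².
True area of peninsula: 210000 × cos²(14.6°) = 210000 × 0.9365 = 196700 km².
Ratio = 97730 / 196700 ≈ 0.497.

0.497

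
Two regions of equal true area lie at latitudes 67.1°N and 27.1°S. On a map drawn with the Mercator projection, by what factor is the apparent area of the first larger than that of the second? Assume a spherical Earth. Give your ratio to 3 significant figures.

5.23

Mercator areal scale is sec²φ.
At 67.1°: sec²(67.1°) = 1/0.3891² = 6.604.
At 27.1°: sec²(27.1°) = 1/0.8902² = 1.262.
Ratio = 6.604/1.262 = cos²(27.1°)/cos²(67.1°) ≈ 5.23.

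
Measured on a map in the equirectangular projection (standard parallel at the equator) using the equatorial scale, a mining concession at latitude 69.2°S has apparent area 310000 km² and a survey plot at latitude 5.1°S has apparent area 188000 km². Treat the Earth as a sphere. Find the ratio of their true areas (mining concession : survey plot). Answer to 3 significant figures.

Plate carrée has h = 1 and k = sec φ, giving areal scale sec φ; true area = (apparent area) · cos φ.
True area of mining concession: 310000 × cos(69.2°) = 310000 × 0.3551 = 110100 km².
True area of survey plot: 188000 × cos(5.1°) = 188000 × 0.9960 = 187300 km².
Ratio = 110100 / 187300 ≈ 0.588.

0.588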